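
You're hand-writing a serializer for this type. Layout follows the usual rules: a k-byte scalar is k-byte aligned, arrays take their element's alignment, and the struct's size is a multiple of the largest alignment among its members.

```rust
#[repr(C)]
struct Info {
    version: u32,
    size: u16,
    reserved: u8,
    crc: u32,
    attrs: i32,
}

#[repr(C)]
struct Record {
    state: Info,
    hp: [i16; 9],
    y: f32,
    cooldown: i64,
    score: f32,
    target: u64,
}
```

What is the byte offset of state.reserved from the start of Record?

Info: version at 0 (size 4, align 4) → ends 4; size at 4 (size 2, align 2) → ends 6; reserved at 6 (size 1, align 1) → ends 7; pad 1 to align 4 for crc; crc at 8 (size 4, align 4) → ends 12; attrs at 12 (size 4, align 4) → ends 16; total 16 bytes, alignment 4
state at 0 (size 16, align 4) → ends 16
within Info: reserved at 6
0 + 6 = 6

6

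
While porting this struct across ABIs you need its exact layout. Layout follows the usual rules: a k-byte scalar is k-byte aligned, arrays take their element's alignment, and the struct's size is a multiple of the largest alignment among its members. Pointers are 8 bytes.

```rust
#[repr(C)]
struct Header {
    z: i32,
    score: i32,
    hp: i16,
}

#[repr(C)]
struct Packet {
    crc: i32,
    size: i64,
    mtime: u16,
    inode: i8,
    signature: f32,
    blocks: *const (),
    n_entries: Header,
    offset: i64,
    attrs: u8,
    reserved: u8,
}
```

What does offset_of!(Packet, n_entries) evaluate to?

32

Header: 0..4  z  (4B, 4-aligned); 4..8  score  (4B, 4-aligned); 8..10  hp  (2B, 2-aligned); 10..12  -- tail padding (2B); sizeof = 12, alignof = 4
0..4  crc  (4B, 4-aligned)
4..8  -- padding (4B)
8..16  size  (8B, 8-aligned)
16..18  mtime  (2B, 2-aligned)
18..19  inode  (1B, 1-aligned)
19..20  -- padding (1B)
20..24  signature  (4B, 4-aligned)
24..32  blocks  (8B, 8-aligned)
32..44  n_entries  (12B, 4-aligned)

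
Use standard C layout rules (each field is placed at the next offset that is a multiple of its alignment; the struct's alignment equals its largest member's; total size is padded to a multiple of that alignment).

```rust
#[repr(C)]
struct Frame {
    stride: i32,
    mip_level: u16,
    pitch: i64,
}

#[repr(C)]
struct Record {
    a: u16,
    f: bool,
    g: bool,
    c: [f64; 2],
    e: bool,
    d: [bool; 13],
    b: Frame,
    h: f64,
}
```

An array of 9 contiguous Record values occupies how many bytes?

576

Frame: @0: stride [4B, align 4] → 4; @4: mip_level [2B, align 2] → 6; +2 pad (align 8); @8: pitch [8B, align 8] → 16; size 16, align 8
@0: a [2B, align 2] → 2
@2: f [1B, align 1] → 3
@3: g [1B, align 1] → 4
+4 pad (align 8)
@8: c [16B, align 8] → 24
@24: e [1B, align 1] → 25
@25: d [13B, align 1] → 38
+2 pad (align 8)
@40: b [16B, align 8] → 56
@56: h [8B, align 8] → 64
size 64, align 8
array of 9: 9 × 64 = 576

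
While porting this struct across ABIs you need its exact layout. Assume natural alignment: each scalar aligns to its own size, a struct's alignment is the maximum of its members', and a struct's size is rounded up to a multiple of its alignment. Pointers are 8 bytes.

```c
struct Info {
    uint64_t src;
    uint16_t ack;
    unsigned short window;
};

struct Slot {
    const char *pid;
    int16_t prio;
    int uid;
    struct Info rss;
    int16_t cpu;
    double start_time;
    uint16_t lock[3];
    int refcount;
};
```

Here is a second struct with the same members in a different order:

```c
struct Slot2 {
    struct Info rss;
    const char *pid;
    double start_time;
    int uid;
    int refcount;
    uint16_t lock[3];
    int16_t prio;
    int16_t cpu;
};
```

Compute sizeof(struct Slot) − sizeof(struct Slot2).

8

Info: src at 0 (size 8, align 8) → ends 8; ack at 8 (size 2, align 2) → ends 10; window at 10 (size 2, align 2) → ends 12; tail pad 4 to reach multiple of 8; total 16 bytes, alignment 8
pid at 0 (size 8, align 8) → ends 8
prio at 8 (size 2, align 2) → ends 10
pad 2 to align 4 for uid
uid at 12 (size 4, align 4) → ends 16
rss at 16 (size 16, align 8) → ends 32
cpu at 32 (size 2, align 2) → ends 34
pad 6 to align 8 for start_time
start_time at 40 (size 8, align 8) → ends 48
lock at 48 (size 6, align 2) → ends 54
pad 2 to align 4 for refcount
refcount at 56 (size 4, align 4) → ends 60
tail pad 4 to reach multiple of 8
total 64 bytes, alignment 8
— Slot2 —
rss at 0 (size 16, align 8) → ends 16
pid at 16 (size 8, align 8) → ends 24
start_time at 24 (size 8, align 8) → ends 32
uid at 32 (size 4, align 4) → ends 36
refcount at 36 (size 4, align 4) → ends 40
lock at 40 (size 6, align 2) → ends 46
prio at 46 (size 2, align 2) → ends 48
cpu at 48 (size 2, align 2) → ends 50
tail pad 6 to reach multiple of 8
total 56 bytes, alignment 8
64 − 56 = 8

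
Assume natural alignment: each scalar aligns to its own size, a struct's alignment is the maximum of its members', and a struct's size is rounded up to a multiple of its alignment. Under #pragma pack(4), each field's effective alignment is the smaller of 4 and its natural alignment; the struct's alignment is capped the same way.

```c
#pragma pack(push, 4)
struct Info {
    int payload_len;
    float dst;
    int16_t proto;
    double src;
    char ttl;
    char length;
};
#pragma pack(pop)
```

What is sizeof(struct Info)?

24

@0: payload_len [4B, align 4] → 4
@4: dst [4B, align 4] → 8
@8: proto [2B, align 2] → 10
+2 pad (align 4)
@12: src [8B, align 4] → 20
@20: ttl [1B, align 1] → 21
@21: length [1B, align 1] → 22
+2 tail pad (align 4)
size 24, align 4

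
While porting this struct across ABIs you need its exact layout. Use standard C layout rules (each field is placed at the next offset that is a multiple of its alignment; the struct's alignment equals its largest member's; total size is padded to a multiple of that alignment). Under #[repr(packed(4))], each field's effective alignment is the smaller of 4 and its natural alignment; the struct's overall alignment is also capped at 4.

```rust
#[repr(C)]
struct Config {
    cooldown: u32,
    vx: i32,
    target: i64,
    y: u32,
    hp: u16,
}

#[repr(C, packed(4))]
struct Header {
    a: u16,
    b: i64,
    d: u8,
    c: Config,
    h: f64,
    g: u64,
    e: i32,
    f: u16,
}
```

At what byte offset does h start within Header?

40

Config: cooldown at 0 (size 4, align 4) → ends 4; vx at 4 (size 4, align 4) → ends 8; target at 8 (size 8, align 8) → ends 16; y at 16 (size 4, align 4) → ends 20; hp at 20 (size 2, align 2) → ends 22; tail pad 2 to reach multiple of 8; total 24 bytes, alignment 8
a at 0 (size 2, align 2) → ends 2
pad 2 to align 4 for b
b at 4 (size 8, align 4) → ends 12
d at 12 (size 1, align 1) → ends 13
pad 3 to align 4 for c
c at 16 (size 24, align 4) → ends 40
h at 40 (size 8, align 4) → ends 48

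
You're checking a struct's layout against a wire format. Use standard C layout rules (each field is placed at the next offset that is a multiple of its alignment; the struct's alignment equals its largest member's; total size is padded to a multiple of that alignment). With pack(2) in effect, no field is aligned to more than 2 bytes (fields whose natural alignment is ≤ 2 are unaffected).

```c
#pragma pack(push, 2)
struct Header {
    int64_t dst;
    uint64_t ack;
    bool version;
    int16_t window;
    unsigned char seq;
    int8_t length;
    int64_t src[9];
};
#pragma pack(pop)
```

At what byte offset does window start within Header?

18

dst at 0 (size 8, align 2) → ends 8
ack at 8 (size 8, align 2) → ends 16
version at 16 (size 1, align 1) → ends 17
pad 1 to align 2 for window
window at 18 (size 2, align 2) → ends 20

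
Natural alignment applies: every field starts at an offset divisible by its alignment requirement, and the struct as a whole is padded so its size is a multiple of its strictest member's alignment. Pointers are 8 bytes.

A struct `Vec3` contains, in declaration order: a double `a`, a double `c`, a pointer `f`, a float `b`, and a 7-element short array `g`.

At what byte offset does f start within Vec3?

16

0..8  a  (8B, 8-aligned)
8..16  c  (8B, 8-aligned)
16..24  f  (8B, 8-aligned)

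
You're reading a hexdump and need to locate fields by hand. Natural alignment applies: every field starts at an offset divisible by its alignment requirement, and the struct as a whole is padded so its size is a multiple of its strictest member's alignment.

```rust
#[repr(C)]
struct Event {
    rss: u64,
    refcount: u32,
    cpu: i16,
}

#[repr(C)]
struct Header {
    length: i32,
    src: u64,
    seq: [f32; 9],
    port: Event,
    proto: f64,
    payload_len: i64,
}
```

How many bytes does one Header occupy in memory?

88 bytes

Event: rss at 0 (size 8, align 8) → ends 8; refcount at 8 (size 4, align 4) → ends 12; cpu at 12 (size 2, align 2) → ends 14; tail pad 2 to reach multiple of 8; total 16 bytes, alignment 8
length at 0 (size 4, align 4) → ends 4
pad 4 to align 8 for src
src at 8 (size 8, align 8) → ends 16
seq at 16 (size 36, align 4) → ends 52
pad 4 to align 8 for port
port at 56 (size 16, align 8) → ends 72
proto at 72 (size 8, align 8) → ends 80
payload_len at 80 (size 8, align 8) → ends 88
total 88 bytes, alignment 8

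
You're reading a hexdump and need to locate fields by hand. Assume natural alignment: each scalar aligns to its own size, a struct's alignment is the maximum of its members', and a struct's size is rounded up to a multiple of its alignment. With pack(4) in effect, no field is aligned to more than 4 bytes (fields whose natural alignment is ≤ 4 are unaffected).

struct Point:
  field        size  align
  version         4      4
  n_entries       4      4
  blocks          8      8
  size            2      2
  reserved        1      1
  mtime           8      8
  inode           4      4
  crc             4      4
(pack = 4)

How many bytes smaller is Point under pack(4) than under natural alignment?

natural layout:
  @0: version [4B, align 4] → 4
  @4: n_entries [4B, align 4] → 8
  @8: blocks [8B, align 8] → 16
  @16: size [2B, align 2] → 18
  @18: reserved [1B, align 1] → 19
  +5 pad (align 8)
  @24: mtime [8B, align 8] → 32
  @32: inode [4B, align 4] → 36
  @36: crc [4B, align 4] → 40
  size 40, align 8
packed(4) layout:
  @0: version [4B, align 4] → 4
  @4: n_entries [4B, align 4] → 8
  @8: blocks [8B, align 4] → 16
  @16: size [2B, align 2] → 18
  @18: reserved [1B, align 1] → 19
  +1 pad (align 4)
  @20: mtime [8B, align 4] → 28
  @28: inode [4B, align 4] → 32
  @32: crc [4B, align 4] → 36
  size 36, align 4
40 − 36 = 4

4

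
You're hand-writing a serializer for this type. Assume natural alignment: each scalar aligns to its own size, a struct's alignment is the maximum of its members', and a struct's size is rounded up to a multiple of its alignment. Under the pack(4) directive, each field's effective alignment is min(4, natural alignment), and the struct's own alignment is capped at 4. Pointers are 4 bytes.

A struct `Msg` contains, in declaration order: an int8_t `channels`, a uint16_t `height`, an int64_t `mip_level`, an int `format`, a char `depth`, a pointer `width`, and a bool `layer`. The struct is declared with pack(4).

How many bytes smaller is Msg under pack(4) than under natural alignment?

4

natural layout:
  @0: channels [1B, align 1] → 1
  +1 pad (align 2)
  @2: height [2B, align 2] → 4
  +4 pad (align 8)
  @8: mip_level [8B, align 8] → 16
  @16: format [4B, align 4] → 20
  @20: depth [1B, align 1] → 21
  +3 pad (align 4)
  @24: width [4B, align 4] → 28
  @28: layer [1B, align 1] → 29
  +3 tail pad (align 8)
  size 32, align 8
packed(4) layout:
  @0: channels [1B, align 1] → 1
  +1 pad (align 2)
  @2: height [2B, align 2] → 4
  @4: mip_level [8B, align 4] → 12
  @12: format [4B, align 4] → 16
  @16: depth [1B, align 1] → 17
  +3 pad (align 4)
  @20: width [4B, align 4] → 24
  @24: layer [1B, align 1] → 25
  +3 tail pad (align 4)
  size 28, align 4
32 − 28 = 4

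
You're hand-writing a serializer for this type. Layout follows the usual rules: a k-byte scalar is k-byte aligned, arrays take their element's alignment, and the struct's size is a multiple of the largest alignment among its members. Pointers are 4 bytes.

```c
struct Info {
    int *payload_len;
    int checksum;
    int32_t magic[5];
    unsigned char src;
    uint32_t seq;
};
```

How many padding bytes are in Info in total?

0..4  payload_len  (4B, 4-aligned)
4..8  checksum  (4B, 4-aligned)
8..28  magic  (20B, 4-aligned)
28..29  src  (1B, 1-aligned)
29..32  -- padding (3B)
32..36  seq  (4B, 4-aligned)
sizeof = 36, alignof = 4
data bytes 33, size 36 → padding 3

3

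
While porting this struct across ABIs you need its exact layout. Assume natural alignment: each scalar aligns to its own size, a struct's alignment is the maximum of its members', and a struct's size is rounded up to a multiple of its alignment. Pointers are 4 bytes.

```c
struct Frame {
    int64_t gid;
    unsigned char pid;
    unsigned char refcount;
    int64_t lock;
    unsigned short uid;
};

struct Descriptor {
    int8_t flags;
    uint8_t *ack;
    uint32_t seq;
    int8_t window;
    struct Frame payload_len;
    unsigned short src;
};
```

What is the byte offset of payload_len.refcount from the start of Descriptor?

Frame: @0: gid [8B, align 8] → 8; @8: pid [1B, align 1] → 9; @9: refcount [1B, align 1] → 10; +6 pad (align 8); @16: lock [8B, align 8] → 24; @24: uid [2B, align 2] → 26; +6 tail pad (align 8); size 32, align 8
@0: flags [1B, align 1] → 1
+3 pad (align 4)
@4: ack [4B, align 4] → 8
@8: seq [4B, align 4] → 12
@12: window [1B, align 1] → 13
+3 pad (align 8)
@16: payload_len [32B, align 8] → 48
within Frame: refcount at 9
16 + 9 = 25

25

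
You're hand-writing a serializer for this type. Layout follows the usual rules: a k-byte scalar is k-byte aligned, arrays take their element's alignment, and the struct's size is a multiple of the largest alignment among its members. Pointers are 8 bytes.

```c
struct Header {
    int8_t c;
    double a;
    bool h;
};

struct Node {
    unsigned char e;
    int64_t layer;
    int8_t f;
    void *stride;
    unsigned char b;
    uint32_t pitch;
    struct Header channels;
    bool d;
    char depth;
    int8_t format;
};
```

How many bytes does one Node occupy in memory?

72

Header: 0..1  c  (1B, 1-aligned); 1..8  -- padding (7B); 8..16  a  (8B, 8-aligned); 16..17  h  (1B, 1-aligned); 17..24  -- tail padding (7B); sizeof = 24, alignof = 8
0..1  e  (1B, 1-aligned)
1..8  -- padding (7B)
8..16  layer  (8B, 8-aligned)
16..17  f  (1B, 1-aligned)
17..24  -- padding (7B)
24..32  stride  (8B, 8-aligned)
32..33  b  (1B, 1-aligned)
33..36  -- padding (3B)
36..40  pitch  (4B, 4-aligned)
40..64  channels  (24B, 8-aligned)
64..65  d  (1B, 1-aligned)
65..66  depth  (1B, 1-aligned)
66..67  format  (1B, 1-aligned)
67..72  -- tail padding (5B)
sizeof = 72, alignof = 8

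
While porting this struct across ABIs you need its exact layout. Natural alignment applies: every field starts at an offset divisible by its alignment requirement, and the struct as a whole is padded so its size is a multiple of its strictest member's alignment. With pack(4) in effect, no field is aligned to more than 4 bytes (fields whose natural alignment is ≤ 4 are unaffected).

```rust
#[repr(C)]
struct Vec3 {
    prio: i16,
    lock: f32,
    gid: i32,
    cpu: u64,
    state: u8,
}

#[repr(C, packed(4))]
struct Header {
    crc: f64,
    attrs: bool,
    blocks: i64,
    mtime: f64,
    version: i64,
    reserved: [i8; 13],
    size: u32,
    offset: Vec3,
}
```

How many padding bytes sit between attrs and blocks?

3

Vec3: prio at 0 (size 2, align 2) → ends 2; pad 2 to align 4 for lock; lock at 4 (size 4, align 4) → ends 8; gid at 8 (size 4, align 4) → ends 12; pad 4 to align 8 for cpu; cpu at 16 (size 8, align 8) → ends 24; state at 24 (size 1, align 1) → ends 25; tail pad 7 to reach multiple of 8; total 32 bytes, alignment 8
crc at 0 (size 8, align 4) → ends 8
attrs at 8 (size 1, align 1) → ends 9
pad 3 to align 4 for blocks
blocks at 12 (size 8, align 4) → ends 20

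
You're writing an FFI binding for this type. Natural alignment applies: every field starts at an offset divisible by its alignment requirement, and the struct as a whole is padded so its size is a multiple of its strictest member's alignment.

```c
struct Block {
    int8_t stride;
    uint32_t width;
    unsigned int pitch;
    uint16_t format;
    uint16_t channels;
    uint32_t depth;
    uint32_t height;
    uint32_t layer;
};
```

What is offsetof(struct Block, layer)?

@0: stride [1B, align 1] → 1
+3 pad (align 4)
@4: width [4B, align 4] → 8
@8: pitch [4B, align 4] → 12
@12: format [2B, align 2] → 14
@14: channels [2B, align 2] → 16
@16: depth [4B, align 4] → 20
@20: height [4B, align 4] → 24
@24: layer [4B, align 4] → 28

24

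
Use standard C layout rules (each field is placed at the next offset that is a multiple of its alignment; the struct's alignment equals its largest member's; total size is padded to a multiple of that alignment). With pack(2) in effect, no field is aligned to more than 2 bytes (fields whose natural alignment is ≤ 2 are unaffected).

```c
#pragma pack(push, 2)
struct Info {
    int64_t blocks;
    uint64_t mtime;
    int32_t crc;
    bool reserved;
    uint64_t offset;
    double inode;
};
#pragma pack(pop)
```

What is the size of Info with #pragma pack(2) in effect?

@0: blocks [8B, align 2] → 8
@8: mtime [8B, align 2] → 16
@16: crc [4B, align 2] → 20
@20: reserved [1B, align 1] → 21
+1 pad (align 2)
@22: offset [8B, align 2] → 30
@30: inode [8B, align 2] → 38
size 38, align 2

38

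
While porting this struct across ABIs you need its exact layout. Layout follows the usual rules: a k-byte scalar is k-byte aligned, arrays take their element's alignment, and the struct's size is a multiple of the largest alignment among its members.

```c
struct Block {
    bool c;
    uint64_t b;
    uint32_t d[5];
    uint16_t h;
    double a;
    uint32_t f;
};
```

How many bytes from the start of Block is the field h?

c at 0 (size 1, align 1) → ends 1
pad 7 to align 8 for b
b at 8 (size 8, align 8) → ends 16
d at 16 (size 20, align 4) → ends 36
h at 36 (size 2, align 2) → ends 38

36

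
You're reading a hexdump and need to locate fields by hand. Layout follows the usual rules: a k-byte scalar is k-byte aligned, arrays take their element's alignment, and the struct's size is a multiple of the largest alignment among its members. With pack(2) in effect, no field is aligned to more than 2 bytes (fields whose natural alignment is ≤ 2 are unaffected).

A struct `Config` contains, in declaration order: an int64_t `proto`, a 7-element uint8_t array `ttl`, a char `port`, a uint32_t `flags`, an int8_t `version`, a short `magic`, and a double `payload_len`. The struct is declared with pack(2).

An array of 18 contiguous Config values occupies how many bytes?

576

0..8  proto  (8B, 2-aligned)
8..15  ttl  (7B, 1-aligned)
15..16  port  (1B, 1-aligned)
16..20  flags  (4B, 2-aligned)
20..21  version  (1B, 1-aligned)
21..22  -- padding (1B)
22..24  magic  (2B, 2-aligned)
24..32  payload_len  (8B, 2-aligned)
sizeof = 32, alignof = 2
array of 18: 18 × 32 = 576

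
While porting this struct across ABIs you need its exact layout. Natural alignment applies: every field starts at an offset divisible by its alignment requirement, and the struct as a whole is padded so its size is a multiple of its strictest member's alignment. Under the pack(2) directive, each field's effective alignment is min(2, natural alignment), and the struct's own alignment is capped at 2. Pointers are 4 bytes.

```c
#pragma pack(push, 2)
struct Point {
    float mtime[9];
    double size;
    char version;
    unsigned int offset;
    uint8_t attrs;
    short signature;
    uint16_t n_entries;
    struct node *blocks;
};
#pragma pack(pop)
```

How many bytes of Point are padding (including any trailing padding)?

mtime at 0 (size 36, align 2) → ends 36
size at 36 (size 8, align 2) → ends 44
version at 44 (size 1, align 1) → ends 45
pad 1 to align 2 for offset
offset at 46 (size 4, align 2) → ends 50
attrs at 50 (size 1, align 1) → ends 51
pad 1 to align 2 for signature
signature at 52 (size 2, align 2) → ends 54
n_entries at 54 (size 2, align 2) → ends 56
blocks at 56 (size 4, align 2) → ends 60
total 60 bytes, alignment 2
data bytes 58, size 60 → padding 2

2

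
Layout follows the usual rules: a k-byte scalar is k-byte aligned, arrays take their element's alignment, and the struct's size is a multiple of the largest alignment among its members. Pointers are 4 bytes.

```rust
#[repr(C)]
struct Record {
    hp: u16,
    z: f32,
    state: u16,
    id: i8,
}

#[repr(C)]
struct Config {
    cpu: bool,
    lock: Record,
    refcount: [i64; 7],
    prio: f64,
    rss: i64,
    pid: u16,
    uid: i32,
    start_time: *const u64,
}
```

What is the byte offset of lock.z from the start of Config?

Record: hp at 0 (size 2, align 2) → ends 2; pad 2 to align 4 for z; z at 4 (size 4, align 4) → ends 8; state at 8 (size 2, align 2) → ends 10; id at 10 (size 1, align 1) → ends 11; tail pad 1 to reach multiple of 4; total 12 bytes, alignment 4
cpu at 0 (size 1, align 1) → ends 1
pad 3 to align 4 for lock
lock at 4 (size 12, align 4) → ends 16
within Record: z at 4
4 + 4 = 8

8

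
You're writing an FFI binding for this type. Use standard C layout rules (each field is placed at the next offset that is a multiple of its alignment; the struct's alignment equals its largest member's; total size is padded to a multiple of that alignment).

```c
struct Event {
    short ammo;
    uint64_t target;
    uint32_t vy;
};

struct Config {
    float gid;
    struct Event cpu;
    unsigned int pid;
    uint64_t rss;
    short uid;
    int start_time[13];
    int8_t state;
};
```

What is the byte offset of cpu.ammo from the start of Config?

Event: 0..2  ammo  (2B, 2-aligned); 2..8  -- padding (6B); 8..16  target  (8B, 8-aligned); 16..20  vy  (4B, 4-aligned); 20..24  -- tail padding (4B); sizeof = 24, alignof = 8
0..4  gid  (4B, 4-aligned)
4..8  -- padding (4B)
8..32  cpu  (24B, 8-aligned)
within Event: ammo at 0
8 + 0 = 8

8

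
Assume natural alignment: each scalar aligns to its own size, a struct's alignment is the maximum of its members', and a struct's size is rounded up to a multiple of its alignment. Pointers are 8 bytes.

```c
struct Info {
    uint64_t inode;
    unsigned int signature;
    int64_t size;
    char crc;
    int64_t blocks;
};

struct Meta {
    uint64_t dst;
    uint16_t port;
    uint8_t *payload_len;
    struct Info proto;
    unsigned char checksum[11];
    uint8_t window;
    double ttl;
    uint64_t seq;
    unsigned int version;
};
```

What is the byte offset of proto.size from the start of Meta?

40

Info: @0: inode [8B, align 8] → 8; @8: signature [4B, align 4] → 12; +4 pad (align 8); @16: size [8B, align 8] → 24; @24: crc [1B, align 1] → 25; +7 pad (align 8); @32: blocks [8B, align 8] → 40; size 40, align 8
@0: dst [8B, align 8] → 8
@8: port [2B, align 2] → 10
+6 pad (align 8)
@16: payload_len [8B, align 8] → 24
@24: proto [40B, align 8] → 64
within Info: size at 16
24 + 16 = 40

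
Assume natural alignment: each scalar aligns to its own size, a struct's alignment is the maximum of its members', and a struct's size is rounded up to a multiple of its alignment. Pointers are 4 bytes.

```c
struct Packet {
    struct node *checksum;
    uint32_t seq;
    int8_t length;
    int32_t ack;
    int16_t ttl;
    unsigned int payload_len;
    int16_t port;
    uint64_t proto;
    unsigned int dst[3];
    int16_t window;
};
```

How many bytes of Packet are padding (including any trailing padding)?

13

0..4  checksum  (4B, 4-aligned)
4..8  seq  (4B, 4-aligned)
8..9  length  (1B, 1-aligned)
9..12  -- padding (3B)
12..16  ack  (4B, 4-aligned)
16..18  ttl  (2B, 2-aligned)
18..20  -- padding (2B)
20..24  payload_len  (4B, 4-aligned)
24..26  port  (2B, 2-aligned)
26..32  -- padding (6B)
32..40  proto  (8B, 8-aligned)
40..52  dst  (12B, 4-aligned)
52..54  window  (2B, 2-aligned)
54..56  -- tail padding (2B)
sizeof = 56, alignof = 8
data bytes 43, size 56 → padding 13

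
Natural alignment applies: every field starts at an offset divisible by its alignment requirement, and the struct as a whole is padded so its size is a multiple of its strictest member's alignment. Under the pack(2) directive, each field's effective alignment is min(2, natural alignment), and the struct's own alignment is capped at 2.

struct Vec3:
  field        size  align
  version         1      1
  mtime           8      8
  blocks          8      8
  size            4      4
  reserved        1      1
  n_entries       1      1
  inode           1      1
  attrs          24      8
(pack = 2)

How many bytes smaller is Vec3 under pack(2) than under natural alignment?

natural layout:
  version at 0 (size 1, align 1) → ends 1
  pad 7 to align 8 for mtime
  mtime at 8 (size 8, align 8) → ends 16
  blocks at 16 (size 8, align 8) → ends 24
  size at 24 (size 4, align 4) → ends 28
  reserved at 28 (size 1, align 1) → ends 29
  n_entries at 29 (size 1, align 1) → ends 30
  inode at 30 (size 1, align 1) → ends 31
  pad 1 to align 8 for attrs
  attrs at 32 (size 24, align 8) → ends 56
  total 56 bytes, alignment 8
packed(2) layout:
  version at 0 (size 1, align 1) → ends 1
  pad 1 to align 2 for mtime
  mtime at 2 (size 8, align 2) → ends 10
  blocks at 10 (size 8, align 2) → ends 18
  size at 18 (size 4, align 2) → ends 22
  reserved at 22 (size 1, align 1) → ends 23
  n_entries at 23 (size 1, align 1) → ends 24
  inode at 24 (size 1, align 1) → ends 25
  pad 1 to align 2 for attrs
  attrs at 26 (size 24, align 2) → ends 50
  total 50 bytes, alignment 2
56 − 50 = 6

6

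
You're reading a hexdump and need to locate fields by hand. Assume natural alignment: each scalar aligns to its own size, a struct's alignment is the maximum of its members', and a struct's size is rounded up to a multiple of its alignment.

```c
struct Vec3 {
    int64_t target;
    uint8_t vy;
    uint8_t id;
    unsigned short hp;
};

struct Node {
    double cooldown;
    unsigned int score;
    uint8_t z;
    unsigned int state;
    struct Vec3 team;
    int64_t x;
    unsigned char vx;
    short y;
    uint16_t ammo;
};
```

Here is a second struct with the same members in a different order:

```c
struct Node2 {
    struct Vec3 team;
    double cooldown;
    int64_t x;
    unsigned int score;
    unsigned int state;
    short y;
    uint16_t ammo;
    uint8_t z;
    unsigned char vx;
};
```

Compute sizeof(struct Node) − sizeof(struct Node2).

8

Vec3: target at 0 (size 8, align 8) → ends 8; vy at 8 (size 1, align 1) → ends 9; id at 9 (size 1, align 1) → ends 10; hp at 10 (size 2, align 2) → ends 12; tail pad 4 to reach multiple of 8; total 16 bytes, alignment 8
cooldown at 0 (size 8, align 8) → ends 8
score at 8 (size 4, align 4) → ends 12
z at 12 (size 1, align 1) → ends 13
pad 3 to align 4 for state
state at 16 (size 4, align 4) → ends 20
pad 4 to align 8 for team
team at 24 (size 16, align 8) → ends 40
x at 40 (size 8, align 8) → ends 48
vx at 48 (size 1, align 1) → ends 49
pad 1 to align 2 for y
y at 50 (size 2, align 2) → ends 52
ammo at 52 (size 2, align 2) → ends 54
tail pad 2 to reach multiple of 8
total 56 bytes, alignment 8
— Node2 —
team at 0 (size 16, align 8) → ends 16
cooldown at 16 (size 8, align 8) → ends 24
x at 24 (size 8, align 8) → ends 32
score at 32 (size 4, align 4) → ends 36
state at 36 (size 4, align 4) → ends 40
y at 40 (size 2, align 2) → ends 42
ammo at 42 (size 2, align 2) → ends 44
z at 44 (size 1, align 1) → ends 45
vx at 45 (size 1, align 1) → ends 46
tail pad 2 to reach multiple of 8
total 48 bytes, alignment 8
56 − 48 = 8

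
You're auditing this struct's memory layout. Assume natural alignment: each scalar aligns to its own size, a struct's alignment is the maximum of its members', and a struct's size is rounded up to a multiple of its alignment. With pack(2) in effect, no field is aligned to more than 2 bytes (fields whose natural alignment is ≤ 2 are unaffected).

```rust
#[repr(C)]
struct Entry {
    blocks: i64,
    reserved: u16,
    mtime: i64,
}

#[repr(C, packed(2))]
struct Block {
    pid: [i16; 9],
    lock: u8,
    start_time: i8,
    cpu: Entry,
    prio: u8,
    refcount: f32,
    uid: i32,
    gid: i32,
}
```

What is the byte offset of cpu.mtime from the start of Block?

Entry: @0: blocks [8B, align 8] → 8; @8: reserved [2B, align 2] → 10; +6 pad (align 8); @16: mtime [8B, align 8] → 24; size 24, align 8
@0: pid [18B, align 2] → 18
@18: lock [1B, align 1] → 19
@19: start_time [1B, align 1] → 20
@20: cpu [24B, align 2] → 44
within Entry: mtime at 16
20 + 16 = 36

36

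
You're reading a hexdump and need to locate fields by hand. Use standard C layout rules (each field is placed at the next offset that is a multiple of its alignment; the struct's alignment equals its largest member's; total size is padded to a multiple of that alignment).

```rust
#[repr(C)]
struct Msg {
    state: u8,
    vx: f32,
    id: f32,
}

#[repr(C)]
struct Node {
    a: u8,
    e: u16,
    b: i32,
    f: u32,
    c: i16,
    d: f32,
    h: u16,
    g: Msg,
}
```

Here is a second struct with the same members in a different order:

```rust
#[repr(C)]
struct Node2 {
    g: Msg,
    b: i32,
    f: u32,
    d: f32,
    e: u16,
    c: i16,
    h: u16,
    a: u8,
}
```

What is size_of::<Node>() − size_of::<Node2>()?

4

Msg: 0..1  state  (1B, 1-aligned); 1..4  -- padding (3B); 4..8  vx  (4B, 4-aligned); 8..12  id  (4B, 4-aligned); sizeof = 12, alignof = 4
0..1  a  (1B, 1-aligned)
1..2  -- padding (1B)
2..4  e  (2B, 2-aligned)
4..8  b  (4B, 4-aligned)
8..12  f  (4B, 4-aligned)
12..14  c  (2B, 2-aligned)
14..16  -- padding (2B)
16..20  d  (4B, 4-aligned)
20..22  h  (2B, 2-aligned)
22..24  -- padding (2B)
24..36  g  (12B, 4-aligned)
sizeof = 36, alignof = 4
— Node2 —
0..12  g  (12B, 4-aligned)
12..16  b  (4B, 4-aligned)
16..20  f  (4B, 4-aligned)
20..24  d  (4B, 4-aligned)
24..26  e  (2B, 2-aligned)
26..28  c  (2B, 2-aligned)
28..30  h  (2B, 2-aligned)
30..31  a  (1B, 1-aligned)
31..32  -- tail padding (1B)
sizeof = 32, alignof = 4
36 − 32 = 4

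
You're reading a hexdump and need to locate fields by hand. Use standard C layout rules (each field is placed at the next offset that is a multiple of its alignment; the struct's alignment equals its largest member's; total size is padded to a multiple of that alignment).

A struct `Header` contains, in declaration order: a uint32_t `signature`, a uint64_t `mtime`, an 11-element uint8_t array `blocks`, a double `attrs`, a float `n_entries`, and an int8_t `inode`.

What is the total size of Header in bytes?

48

0..4  signature  (4B, 4-aligned)
4..8  -- padding (4B)
8..16  mtime  (8B, 8-aligned)
16..27  blocks  (11B, 1-aligned)
27..32  -- padding (5B)
32..40  attrs  (8B, 8-aligned)
40..44  n_entries  (4B, 4-aligned)
44..45  inode  (1B, 1-aligned)
45..48  -- tail padding (3B)
sizeof = 48, alignof = 8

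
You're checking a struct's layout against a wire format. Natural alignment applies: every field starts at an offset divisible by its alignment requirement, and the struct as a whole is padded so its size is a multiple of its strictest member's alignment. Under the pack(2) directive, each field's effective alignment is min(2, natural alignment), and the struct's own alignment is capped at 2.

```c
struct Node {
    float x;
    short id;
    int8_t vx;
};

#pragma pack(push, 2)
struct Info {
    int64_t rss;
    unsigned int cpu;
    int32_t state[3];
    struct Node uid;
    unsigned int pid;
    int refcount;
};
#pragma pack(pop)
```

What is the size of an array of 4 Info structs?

Node: @0: x [4B, align 4] → 4; @4: id [2B, align 2] → 6; @6: vx [1B, align 1] → 7; +1 tail pad (align 4); size 8, align 4
@0: rss [8B, align 2] → 8
@8: cpu [4B, align 2] → 12
@12: state [12B, align 2] → 24
@24: uid [8B, align 2] → 32
@32: pid [4B, align 2] → 36
@36: refcount [4B, align 2] → 40
size 40, align 2
array of 4: 4 × 40 = 160

160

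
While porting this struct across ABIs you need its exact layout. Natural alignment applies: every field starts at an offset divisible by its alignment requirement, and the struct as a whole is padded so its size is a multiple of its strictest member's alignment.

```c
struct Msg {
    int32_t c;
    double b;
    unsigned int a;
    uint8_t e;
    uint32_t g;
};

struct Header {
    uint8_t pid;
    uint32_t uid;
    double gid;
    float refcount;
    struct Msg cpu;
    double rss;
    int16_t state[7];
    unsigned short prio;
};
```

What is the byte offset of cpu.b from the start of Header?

Msg: c at 0 (size 4, align 4) → ends 4; pad 4 to align 8 for b; b at 8 (size 8, align 8) → ends 16; a at 16 (size 4, align 4) → ends 20; e at 20 (size 1, align 1) → ends 21; pad 3 to align 4 for g; g at 24 (size 4, align 4) → ends 28; tail pad 4 to reach multiple of 8; total 32 bytes, alignment 8
pid at 0 (size 1, align 1) → ends 1
pad 3 to align 4 for uid
uid at 4 (size 4, align 4) → ends 8
gid at 8 (size 8, align 8) → ends 16
refcount at 16 (size 4, align 4) → ends 20
pad 4 to align 8 for cpu
cpu at 24 (size 32, align 8) → ends 56
within Msg: b at 8
24 + 8 = 32

32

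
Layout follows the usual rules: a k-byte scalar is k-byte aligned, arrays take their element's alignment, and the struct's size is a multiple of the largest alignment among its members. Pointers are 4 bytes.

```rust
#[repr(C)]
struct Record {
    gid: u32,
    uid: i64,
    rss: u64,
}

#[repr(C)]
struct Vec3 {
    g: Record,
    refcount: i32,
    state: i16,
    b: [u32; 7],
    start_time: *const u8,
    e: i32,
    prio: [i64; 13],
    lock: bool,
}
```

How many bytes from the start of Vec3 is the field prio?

72

Record: @0: gid [4B, align 4] → 4; +4 pad (align 8); @8: uid [8B, align 8] → 16; @16: rss [8B, align 8] → 24; size 24, align 8
@0: g [24B, align 8] → 24
@24: refcount [4B, align 4] → 28
@28: state [2B, align 2] → 30
+2 pad (align 4)
@32: b [28B, align 4] → 60
@60: start_time [4B, align 4] → 64
@64: e [4B, align 4] → 68
+4 pad (align 8)
@72: prio [104B, align 8] → 176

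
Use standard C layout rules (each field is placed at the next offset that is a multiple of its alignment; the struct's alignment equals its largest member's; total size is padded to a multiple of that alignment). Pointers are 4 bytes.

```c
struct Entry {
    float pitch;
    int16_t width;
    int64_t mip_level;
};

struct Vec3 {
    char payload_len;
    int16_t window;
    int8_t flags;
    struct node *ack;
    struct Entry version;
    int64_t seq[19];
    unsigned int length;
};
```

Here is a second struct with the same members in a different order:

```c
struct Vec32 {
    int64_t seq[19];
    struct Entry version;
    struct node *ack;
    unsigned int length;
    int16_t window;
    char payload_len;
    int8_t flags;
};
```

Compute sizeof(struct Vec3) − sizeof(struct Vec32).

8

Entry: @0: pitch [4B, align 4] → 4; @4: width [2B, align 2] → 6; +2 pad (align 8); @8: mip_level [8B, align 8] → 16; size 16, align 8
@0: payload_len [1B, align 1] → 1
+1 pad (align 2)
@2: window [2B, align 2] → 4
@4: flags [1B, align 1] → 5
+3 pad (align 4)
@8: ack [4B, align 4] → 12
+4 pad (align 8)
@16: version [16B, align 8] → 32
@32: seq [152B, align 8] → 184
@184: length [4B, align 4] → 188
+4 tail pad (align 8)
size 192, align 8
— Vec32 —
@0: seq [152B, align 8] → 152
@152: version [16B, align 8] → 168
@168: ack [4B, align 4] → 172
@172: length [4B, align 4] → 176
@176: window [2B, align 2] → 178
@178: payload_len [1B, align 1] → 179
@179: flags [1B, align 1] → 180
+4 tail pad (align 8)
size 184, align 8
192 − 184 = 8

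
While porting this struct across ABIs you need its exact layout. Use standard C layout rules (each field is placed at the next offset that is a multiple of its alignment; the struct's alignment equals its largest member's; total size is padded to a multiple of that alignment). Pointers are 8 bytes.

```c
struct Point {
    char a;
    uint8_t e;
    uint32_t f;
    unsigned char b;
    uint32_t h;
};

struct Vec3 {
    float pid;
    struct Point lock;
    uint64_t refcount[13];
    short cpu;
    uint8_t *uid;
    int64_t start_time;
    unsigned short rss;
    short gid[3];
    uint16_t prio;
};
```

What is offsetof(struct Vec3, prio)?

Point: 0..1  a  (1B, 1-aligned); 1..2  e  (1B, 1-aligned); 2..4  -- padding (2B); 4..8  f  (4B, 4-aligned); 8..9  b  (1B, 1-aligned); 9..12  -- padding (3B); 12..16  h  (4B, 4-aligned); sizeof = 16, alignof = 4
0..4  pid  (4B, 4-aligned)
4..20  lock  (16B, 4-aligned)
20..24  -- padding (4B)
24..128  refcount  (104B, 8-aligned)
128..130  cpu  (2B, 2-aligned)
130..136  -- padding (6B)
136..144  uid  (8B, 8-aligned)
144..152  start_time  (8B, 8-aligned)
152..154  rss  (2B, 2-aligned)
154..160  gid  (6B, 2-aligned)
160..162  prio  (2B, 2-aligned)

160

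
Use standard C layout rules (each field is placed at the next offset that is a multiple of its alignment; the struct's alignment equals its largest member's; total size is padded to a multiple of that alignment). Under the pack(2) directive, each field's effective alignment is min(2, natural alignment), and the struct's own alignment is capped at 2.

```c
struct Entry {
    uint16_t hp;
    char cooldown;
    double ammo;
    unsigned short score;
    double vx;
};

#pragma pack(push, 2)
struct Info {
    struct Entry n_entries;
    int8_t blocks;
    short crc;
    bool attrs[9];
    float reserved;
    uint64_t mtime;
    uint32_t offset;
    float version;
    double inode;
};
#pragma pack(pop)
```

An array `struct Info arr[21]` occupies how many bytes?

1554

Entry: @0: hp [2B, align 2] → 2; @2: cooldown [1B, align 1] → 3; +5 pad (align 8); @8: ammo [8B, align 8] → 16; @16: score [2B, align 2] → 18; +6 pad (align 8); @24: vx [8B, align 8] → 32; size 32, align 8
@0: n_entries [32B, align 2] → 32
@32: blocks [1B, align 1] → 33
+1 pad (align 2)
@34: crc [2B, align 2] → 36
@36: attrs [9B, align 1] → 45
+1 pad (align 2)
@46: reserved [4B, align 2] → 50
@50: mtime [8B, align 2] → 58
@58: offset [4B, align 2] → 62
@62: version [4B, align 2] → 66
@66: inode [8B, align 2] → 74
size 74, align 2
array of 21: 21 × 74 = 1554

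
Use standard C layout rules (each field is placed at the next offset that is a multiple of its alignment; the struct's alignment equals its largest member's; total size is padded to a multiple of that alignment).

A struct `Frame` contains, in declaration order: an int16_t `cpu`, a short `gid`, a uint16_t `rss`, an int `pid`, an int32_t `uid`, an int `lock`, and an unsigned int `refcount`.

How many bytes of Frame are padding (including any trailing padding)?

2

cpu at 0 (size 2, align 2) → ends 2
gid at 2 (size 2, align 2) → ends 4
rss at 4 (size 2, align 2) → ends 6
pad 2 to align 4 for pid
pid at 8 (size 4, align 4) → ends 12
uid at 12 (size 4, align 4) → ends 16
lock at 16 (size 4, align 4) → ends 20
refcount at 20 (size 4, align 4) → ends 24
total 24 bytes, alignment 4
data bytes 22, size 24 → padding 2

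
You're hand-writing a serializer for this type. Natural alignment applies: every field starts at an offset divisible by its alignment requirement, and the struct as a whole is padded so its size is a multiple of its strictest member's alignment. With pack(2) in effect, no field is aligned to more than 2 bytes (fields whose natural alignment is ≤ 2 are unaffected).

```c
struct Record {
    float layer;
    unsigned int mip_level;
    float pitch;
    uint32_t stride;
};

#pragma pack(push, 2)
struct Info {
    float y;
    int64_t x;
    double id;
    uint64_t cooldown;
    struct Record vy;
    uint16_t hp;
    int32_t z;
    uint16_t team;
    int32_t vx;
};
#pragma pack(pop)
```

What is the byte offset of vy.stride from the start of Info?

40

Record: @0: layer [4B, align 4] → 4; @4: mip_level [4B, align 4] → 8; @8: pitch [4B, align 4] → 12; @12: stride [4B, align 4] → 16; size 16, align 4
@0: y [4B, align 2] → 4
@4: x [8B, align 2] → 12
@12: id [8B, align 2] → 20
@20: cooldown [8B, align 2] → 28
@28: vy [16B, align 2] → 44
within Record: stride at 12
28 + 12 = 40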